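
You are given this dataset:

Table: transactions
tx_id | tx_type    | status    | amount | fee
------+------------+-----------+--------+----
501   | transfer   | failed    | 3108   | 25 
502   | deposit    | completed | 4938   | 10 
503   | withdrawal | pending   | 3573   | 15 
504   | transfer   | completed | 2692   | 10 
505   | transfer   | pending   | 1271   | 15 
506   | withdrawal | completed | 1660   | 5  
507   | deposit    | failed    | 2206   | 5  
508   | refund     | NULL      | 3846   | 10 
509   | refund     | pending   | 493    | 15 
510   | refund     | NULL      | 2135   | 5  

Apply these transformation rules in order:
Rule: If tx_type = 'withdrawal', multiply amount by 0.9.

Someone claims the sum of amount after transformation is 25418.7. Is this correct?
No, the correct result is 25398.7.

Step 1: Calculate the correct sum after transformation
Step 2: Apply multiplier 0.9 to records where tx_type = 'withdrawal'
Step 3: Correct result = 25398.7
Step 4: Claimed result = 25418.7
Step 5: 25398.7 ≠ 25418.7
Conclusion: The claimed result is incorrect. The correct answer is 25398.7.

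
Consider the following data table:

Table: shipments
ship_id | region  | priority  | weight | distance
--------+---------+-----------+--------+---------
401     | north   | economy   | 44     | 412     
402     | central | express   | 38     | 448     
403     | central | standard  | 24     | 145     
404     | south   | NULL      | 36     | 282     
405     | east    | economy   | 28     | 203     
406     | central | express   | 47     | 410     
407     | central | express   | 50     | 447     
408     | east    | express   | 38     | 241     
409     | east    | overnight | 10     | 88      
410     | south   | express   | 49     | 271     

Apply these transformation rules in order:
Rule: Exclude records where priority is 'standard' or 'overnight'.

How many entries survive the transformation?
8

Step 1: Count records to exclude
  - 1 (standard) + 1 (overnight) = 2 records
Step 2: Total records: 10
Step 3: Remaining = 10 - 2 = 8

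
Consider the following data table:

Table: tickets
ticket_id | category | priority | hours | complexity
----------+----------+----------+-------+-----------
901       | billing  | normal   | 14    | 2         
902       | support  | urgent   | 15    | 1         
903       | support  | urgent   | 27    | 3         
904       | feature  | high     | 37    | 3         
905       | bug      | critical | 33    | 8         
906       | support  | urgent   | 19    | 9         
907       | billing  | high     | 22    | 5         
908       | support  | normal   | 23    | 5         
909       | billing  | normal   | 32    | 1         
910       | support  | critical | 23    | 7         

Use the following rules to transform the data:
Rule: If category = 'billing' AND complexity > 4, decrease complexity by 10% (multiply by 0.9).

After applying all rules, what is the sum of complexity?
43.5

Step 1: Find records where category = 'billing' AND complexity > 4
Step 2: 1 records match, summing to 5
Step 3: After multiplier: 5 × 0.9 = 4.5
Step 4: Unaffected records sum: 39
Step 5: Final sum = 4.5 + 39 = 43.5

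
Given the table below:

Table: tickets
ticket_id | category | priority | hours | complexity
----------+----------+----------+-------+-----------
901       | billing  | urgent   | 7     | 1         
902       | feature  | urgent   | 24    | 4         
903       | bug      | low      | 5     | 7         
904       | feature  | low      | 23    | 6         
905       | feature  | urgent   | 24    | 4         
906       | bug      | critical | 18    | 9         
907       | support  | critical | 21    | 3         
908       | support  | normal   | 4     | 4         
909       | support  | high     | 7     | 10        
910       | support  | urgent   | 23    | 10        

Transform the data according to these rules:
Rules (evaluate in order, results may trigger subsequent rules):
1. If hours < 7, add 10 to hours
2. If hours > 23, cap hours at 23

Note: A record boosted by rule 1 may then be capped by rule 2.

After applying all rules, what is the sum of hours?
174

Step 1: Apply rule 1 to records with hours < 7
  - 2 records get bonus of 10
  - Of these, 0 records then exceed 23 and get capped
Step 2: Apply rule 2 to records with hours > 23
  - 2 records (original) are capped
Step 3: Calculate final sum = 174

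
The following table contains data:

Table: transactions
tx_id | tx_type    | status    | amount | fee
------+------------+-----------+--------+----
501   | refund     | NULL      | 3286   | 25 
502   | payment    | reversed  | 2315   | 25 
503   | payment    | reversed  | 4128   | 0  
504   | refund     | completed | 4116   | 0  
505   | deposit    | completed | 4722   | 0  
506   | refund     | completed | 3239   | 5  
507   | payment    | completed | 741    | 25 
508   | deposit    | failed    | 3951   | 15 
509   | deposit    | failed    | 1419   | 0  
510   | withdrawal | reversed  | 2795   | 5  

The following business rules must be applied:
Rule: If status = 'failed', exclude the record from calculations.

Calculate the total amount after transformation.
25342

Step 1: Identify records where status = 'failed'
Step 2: The excluded records sum to 5370
Step 3: Original total amount = 30712
Step 4: Remaining total = 30712 - 5370 = 25342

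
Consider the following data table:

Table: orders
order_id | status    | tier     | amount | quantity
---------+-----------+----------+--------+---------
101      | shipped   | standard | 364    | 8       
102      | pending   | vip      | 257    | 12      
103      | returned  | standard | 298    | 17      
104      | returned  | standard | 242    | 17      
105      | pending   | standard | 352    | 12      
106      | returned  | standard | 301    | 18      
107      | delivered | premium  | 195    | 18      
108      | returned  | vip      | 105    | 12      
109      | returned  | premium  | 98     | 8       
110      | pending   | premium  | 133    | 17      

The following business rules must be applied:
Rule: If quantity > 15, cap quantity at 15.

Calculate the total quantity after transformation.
127

Step 1: 5 records have quantity > 15
Step 2: These records originally summed to 87
Step 3: After capping: 5 × 15 = 75
Step 4: Unaffected records sum: 52
Step 5: Final sum = 75 + 52 = 127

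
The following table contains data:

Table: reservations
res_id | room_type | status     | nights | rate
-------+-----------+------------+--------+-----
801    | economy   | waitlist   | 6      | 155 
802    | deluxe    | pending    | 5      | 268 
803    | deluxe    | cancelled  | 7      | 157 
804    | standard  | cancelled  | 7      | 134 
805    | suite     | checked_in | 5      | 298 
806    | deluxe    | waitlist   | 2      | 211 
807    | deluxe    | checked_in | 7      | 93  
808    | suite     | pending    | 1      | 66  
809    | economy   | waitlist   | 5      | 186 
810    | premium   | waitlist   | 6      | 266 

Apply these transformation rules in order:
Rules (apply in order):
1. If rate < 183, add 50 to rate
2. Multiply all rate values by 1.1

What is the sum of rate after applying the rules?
2292.4

Step 1: Apply Rule 1 - Add 50 to records with rate < 183
  - 5 records affected: 605 + (5 × 50) = 855
  - Unaffected records: 1229
  - Sum after Rule 1: 2084
Step 2: Apply Rule 2 - Multiply all by 1.1
  - 2084 × 1.1 = 2292.4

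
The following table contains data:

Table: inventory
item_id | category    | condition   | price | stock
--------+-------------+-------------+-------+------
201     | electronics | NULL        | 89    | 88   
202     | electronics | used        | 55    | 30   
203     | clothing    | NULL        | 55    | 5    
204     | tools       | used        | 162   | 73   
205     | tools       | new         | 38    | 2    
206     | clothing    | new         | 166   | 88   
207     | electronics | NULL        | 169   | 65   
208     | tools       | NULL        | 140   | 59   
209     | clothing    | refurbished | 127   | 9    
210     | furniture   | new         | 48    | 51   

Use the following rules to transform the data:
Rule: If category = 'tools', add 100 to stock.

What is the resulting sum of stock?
770

Step 1: Count records where category = 'tools': 3
Step 2: Total bonus added: 3 × 100 = 300
Step 3: Original sum of stock: 470
Step 4: Final sum = 470 + 300 = 770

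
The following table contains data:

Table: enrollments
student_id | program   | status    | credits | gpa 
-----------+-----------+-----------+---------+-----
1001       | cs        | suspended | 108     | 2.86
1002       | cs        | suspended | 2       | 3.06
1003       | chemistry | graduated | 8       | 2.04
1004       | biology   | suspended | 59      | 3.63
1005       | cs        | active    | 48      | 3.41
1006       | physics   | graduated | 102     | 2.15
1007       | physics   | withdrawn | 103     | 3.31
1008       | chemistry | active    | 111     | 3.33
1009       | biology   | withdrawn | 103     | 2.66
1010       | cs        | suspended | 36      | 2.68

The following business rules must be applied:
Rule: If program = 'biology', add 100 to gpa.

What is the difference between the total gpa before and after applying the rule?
200.0

Step 1: Original sum of gpa = 29.13
Step 2: 2 records have program = 'biology'
Step 3: Each affected record changes by 100
Step 4: Total change = 2 × 100 = 200
Step 5: New sum = 29.13 + 200 = 229.13
Step 6: Difference = |229.13 - 29.13| = 200.0
        (Sum increased by 200.0)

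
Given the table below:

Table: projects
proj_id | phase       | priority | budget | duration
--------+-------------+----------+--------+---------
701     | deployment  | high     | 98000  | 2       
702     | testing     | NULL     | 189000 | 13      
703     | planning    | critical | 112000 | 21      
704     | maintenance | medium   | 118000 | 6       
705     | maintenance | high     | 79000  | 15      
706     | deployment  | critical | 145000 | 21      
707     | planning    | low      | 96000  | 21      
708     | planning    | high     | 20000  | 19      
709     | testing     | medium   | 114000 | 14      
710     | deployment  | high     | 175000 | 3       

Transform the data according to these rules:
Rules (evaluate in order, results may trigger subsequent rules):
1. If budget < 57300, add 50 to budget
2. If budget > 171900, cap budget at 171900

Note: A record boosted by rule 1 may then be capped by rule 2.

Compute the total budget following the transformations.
1125850

Step 1: Apply rule 1 to records with budget < 57300
  - 1 records get bonus of 50
  - Of these, 0 records then exceed 171900 and get capped
Step 2: Apply rule 2 to records with budget > 171900
  - 2 records (original) are capped
Step 3: Calculate final sum = 1125850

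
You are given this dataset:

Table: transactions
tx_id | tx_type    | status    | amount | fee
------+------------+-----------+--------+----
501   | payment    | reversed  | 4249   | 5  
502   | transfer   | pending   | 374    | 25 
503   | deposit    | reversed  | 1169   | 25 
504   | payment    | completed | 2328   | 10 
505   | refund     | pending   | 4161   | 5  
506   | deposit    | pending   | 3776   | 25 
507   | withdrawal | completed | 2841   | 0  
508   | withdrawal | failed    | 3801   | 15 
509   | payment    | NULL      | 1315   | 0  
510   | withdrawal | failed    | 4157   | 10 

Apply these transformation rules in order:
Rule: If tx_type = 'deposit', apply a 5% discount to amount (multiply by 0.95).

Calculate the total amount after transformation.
27923.75

Step 1: Records with tx_type = 'deposit' have total amount = 4945
Step 2: Apply multiplier: 4945 × 0.95 = 4697.75
Step 3: Other records total: 23226
Step 4: Final sum = 4697.75 + 23226 = 27923.75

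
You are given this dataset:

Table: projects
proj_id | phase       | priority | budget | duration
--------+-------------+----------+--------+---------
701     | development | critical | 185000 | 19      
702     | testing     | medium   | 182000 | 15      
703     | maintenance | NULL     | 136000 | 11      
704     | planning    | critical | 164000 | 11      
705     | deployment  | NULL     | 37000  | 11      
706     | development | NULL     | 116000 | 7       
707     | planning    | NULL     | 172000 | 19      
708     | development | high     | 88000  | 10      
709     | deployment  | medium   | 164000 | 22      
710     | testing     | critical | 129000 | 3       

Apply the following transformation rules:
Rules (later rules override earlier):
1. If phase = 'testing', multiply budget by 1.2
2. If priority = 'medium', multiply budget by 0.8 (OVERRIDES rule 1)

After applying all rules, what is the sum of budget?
1329600.0

Step 1: Rule 2 takes priority for records with priority = 'medium'
  - 2 records: 346000 × 0.8 = 276800.0
Step 2: Rule 1 applies to remaining records with phase = 'testing'
  - 1 records: 129000 × 1.2 = 154800.0
Step 3: Other records unchanged: 898000
Step 4: Final sum = 276800.0 + 154800.0 + 898000 = 1329600.0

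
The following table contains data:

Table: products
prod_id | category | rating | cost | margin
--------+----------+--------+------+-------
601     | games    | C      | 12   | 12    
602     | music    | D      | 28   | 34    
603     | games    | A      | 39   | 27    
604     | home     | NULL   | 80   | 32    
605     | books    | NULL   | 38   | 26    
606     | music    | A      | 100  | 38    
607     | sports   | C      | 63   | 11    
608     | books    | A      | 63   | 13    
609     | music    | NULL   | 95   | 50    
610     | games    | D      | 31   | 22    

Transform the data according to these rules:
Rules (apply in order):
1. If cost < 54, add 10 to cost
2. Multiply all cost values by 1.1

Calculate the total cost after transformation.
658.9

Step 1: Apply Rule 1 - Add 10 to records with cost < 54
  - 5 records affected: 148 + (5 × 10) = 198
  - Unaffected records: 401
  - Sum after Rule 1: 599
Step 2: Apply Rule 2 - Multiply all by 1.1
  - 599 × 1.1 = 658.9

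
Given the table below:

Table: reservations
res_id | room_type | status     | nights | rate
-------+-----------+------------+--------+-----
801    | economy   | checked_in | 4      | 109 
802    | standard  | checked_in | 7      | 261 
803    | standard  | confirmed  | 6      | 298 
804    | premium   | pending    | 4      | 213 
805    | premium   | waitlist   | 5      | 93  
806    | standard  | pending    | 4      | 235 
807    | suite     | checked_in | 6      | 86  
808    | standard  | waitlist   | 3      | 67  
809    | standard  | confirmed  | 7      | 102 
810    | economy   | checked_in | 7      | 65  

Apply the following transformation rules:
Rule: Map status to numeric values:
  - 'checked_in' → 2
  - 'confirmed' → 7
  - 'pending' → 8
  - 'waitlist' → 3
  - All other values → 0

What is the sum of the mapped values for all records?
44

Step 1: Apply mapping to each record
Step 2: Count by status:
  'checked_in': 4 records × 2 = 8
  'confirmed': 2 records × 7 = 14
  'pending': 2 records × 8 = 16
  'waitlist': 2 records × 3 = 6
Step 3: Sum all mapped values = 44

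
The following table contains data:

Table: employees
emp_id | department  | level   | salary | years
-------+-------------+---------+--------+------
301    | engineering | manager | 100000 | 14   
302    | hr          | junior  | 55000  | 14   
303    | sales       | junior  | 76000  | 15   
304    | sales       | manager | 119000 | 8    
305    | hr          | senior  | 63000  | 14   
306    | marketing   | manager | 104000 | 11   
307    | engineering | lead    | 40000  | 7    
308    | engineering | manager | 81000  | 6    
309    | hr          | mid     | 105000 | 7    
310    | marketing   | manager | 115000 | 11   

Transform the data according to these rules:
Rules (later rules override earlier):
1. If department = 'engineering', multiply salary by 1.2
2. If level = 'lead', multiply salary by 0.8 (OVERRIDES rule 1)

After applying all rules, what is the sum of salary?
886200.0

Step 1: Rule 2 takes priority for records with level = 'lead'
  - 1 records: 40000 × 0.8 = 32000.0
Step 2: Rule 1 applies to remaining records with department = 'engineering'
  - 2 records: 181000 × 1.2 = 217200.0
Step 3: Other records unchanged: 637000
Step 4: Final sum = 32000.0 + 217200.0 + 637000 = 886200.0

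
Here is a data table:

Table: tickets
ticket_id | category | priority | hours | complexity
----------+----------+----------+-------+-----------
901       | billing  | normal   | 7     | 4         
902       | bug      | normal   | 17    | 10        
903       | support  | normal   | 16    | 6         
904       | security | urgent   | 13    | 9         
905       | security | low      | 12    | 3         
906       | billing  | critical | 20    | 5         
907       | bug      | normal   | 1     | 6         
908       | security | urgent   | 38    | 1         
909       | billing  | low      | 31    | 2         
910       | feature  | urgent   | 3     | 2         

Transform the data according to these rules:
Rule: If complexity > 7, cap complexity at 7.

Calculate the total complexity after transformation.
43

Step 1: 2 records have complexity > 7
Step 2: These records originally summed to 19
Step 3: After capping: 2 × 7 = 14
Step 4: Unaffected records sum: 29
Step 5: Final sum = 14 + 29 = 43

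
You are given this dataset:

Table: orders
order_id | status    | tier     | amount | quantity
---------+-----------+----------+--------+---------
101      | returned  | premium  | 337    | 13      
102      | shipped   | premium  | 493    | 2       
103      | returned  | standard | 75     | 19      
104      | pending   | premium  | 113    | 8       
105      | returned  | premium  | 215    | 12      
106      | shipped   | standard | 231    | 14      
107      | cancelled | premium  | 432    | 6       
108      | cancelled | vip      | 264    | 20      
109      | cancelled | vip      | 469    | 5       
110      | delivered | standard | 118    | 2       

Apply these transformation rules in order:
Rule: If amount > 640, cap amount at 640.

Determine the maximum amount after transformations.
493

Step 1: Original maximum amount = 493
Step 2: Check cap of 640 against maximum
Step 3: No records exceed the cap (max 493 <= cap 640), so no capping applies
Step 4: Maximum after transformation = 493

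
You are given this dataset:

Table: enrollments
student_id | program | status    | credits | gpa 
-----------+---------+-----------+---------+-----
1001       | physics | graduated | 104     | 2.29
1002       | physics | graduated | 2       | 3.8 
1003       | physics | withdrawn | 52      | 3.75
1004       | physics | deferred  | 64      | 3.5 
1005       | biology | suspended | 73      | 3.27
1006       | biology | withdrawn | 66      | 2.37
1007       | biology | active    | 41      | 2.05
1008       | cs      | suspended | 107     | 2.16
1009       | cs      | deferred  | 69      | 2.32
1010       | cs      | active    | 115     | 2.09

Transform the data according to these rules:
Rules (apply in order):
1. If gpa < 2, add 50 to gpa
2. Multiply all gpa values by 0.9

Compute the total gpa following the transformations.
24.84

Step 1: Apply Rule 1 - Add 50 to records with gpa < 2
  - 0 records affected: 0 + (0 × 50) = 0
  - Unaffected records: 27.6
  - Sum after Rule 1: 27.6
Step 2: Apply Rule 2 - Multiply all by 0.9
  - 27.6 × 0.9 = 24.84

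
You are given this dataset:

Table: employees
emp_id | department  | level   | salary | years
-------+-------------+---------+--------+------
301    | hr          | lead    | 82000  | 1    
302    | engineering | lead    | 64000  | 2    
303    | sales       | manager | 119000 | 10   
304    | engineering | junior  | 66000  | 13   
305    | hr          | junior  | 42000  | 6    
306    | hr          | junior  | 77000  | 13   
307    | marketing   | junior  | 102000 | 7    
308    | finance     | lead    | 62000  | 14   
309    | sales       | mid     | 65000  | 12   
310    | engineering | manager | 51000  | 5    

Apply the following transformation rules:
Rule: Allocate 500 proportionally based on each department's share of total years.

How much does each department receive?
engineering: 120.48, finance: 84.34, hr: 120.48, marketing: 42.17, sales: 132.53

Step 1: Calculate total years = 83
Step 2: Calculate each department's proportion:
  engineering: 20/83 = 24.10% → 120.48
  finance: 14/83 = 16.87% → 84.34
  hr: 20/83 = 24.10% → 120.48
  marketing: 7/83 = 8.43% → 42.17
  sales: 22/83 = 26.51% → 132.53
Step 3: Verify: sum of allocations ≈ 500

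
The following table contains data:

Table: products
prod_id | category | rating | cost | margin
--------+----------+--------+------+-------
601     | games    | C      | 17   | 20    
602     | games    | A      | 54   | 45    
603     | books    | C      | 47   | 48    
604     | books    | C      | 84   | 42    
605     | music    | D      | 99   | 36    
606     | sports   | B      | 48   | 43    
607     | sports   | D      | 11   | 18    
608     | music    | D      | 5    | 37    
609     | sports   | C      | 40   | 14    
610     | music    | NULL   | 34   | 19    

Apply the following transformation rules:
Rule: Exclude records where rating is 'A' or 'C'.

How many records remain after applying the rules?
5

Step 1: Count records to exclude
  - 1 (A) + 4 (C) = 5 records
Step 2: Total records: 10
Step 3: Remaining = 10 - 5 = 5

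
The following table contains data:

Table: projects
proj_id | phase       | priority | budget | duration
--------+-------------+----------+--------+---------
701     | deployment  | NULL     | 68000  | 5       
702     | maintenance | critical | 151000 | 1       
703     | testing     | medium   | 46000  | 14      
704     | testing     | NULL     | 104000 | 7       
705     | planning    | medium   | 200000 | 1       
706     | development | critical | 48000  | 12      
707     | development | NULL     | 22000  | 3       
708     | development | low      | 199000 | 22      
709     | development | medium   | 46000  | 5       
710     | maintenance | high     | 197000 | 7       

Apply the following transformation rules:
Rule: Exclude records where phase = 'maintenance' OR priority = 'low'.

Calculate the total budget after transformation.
534000

Step 1: Find records where phase = 'maintenance' OR priority = 'low'
Step 2: 3 records match, summing to 547000
Step 3: Original sum: 1081000
Step 4: Remaining sum = 1081000 - 547000 = 534000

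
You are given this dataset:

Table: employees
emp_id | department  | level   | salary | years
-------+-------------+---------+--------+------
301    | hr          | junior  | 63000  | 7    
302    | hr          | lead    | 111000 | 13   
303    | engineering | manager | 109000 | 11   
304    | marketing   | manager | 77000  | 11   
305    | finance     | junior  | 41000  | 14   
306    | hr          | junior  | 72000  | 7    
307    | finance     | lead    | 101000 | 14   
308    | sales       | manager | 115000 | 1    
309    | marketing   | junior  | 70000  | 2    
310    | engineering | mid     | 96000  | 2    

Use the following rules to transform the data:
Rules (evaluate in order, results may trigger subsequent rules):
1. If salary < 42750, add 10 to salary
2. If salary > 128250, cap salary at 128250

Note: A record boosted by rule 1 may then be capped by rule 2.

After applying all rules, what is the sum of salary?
855010

Step 1: Apply rule 1 to records with salary < 42750
  - 1 records get bonus of 10
  - Of these, 0 records then exceed 128250 and get capped
Step 2: Apply rule 2 to records with salary > 128250
  - 0 records (original) are capped
Step 3: Calculate final sum = 855010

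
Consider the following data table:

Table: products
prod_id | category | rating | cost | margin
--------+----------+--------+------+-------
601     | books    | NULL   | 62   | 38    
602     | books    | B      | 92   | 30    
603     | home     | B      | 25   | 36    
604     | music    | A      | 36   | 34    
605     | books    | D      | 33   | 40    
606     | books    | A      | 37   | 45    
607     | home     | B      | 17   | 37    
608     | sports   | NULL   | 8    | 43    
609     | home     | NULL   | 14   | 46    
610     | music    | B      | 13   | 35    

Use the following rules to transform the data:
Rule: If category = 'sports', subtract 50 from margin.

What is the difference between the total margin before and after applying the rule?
50

Step 1: Original sum of margin = 384
Step 2: 1 records have category = 'sports'
Step 3: Each affected record changes by -50
Step 4: Total change = 1 × -50 = -50
Step 5: New sum = 384 + -50 = 334
Step 6: Difference = |334 - 384| = 50
        (Sum decreased by 50)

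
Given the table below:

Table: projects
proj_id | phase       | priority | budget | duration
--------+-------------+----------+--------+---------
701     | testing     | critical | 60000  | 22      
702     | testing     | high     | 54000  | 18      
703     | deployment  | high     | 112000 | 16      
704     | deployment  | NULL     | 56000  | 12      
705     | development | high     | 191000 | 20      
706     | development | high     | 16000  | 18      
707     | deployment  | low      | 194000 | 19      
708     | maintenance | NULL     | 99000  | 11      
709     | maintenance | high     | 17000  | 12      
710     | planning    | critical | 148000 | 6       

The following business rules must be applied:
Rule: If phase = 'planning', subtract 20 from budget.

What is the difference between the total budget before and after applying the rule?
20

Step 1: Original sum of budget = 947000
Step 2: 1 records have phase = 'planning'
Step 3: Each affected record changes by -20
Step 4: Total change = 1 × -20 = -20
Step 5: New sum = 947000 + -20 = 946980
Step 6: Difference = |946980 - 947000| = 20
        (Sum decreased by 20)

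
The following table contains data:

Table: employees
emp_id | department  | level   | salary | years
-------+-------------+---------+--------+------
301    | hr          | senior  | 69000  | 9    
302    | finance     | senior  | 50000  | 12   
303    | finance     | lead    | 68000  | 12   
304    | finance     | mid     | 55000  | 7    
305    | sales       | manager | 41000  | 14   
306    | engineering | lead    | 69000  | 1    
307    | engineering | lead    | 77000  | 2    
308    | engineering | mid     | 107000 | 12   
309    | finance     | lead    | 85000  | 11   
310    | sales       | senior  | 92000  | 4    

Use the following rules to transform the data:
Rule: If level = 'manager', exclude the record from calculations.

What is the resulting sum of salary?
672000

Step 1: Identify records where level = 'manager'
Step 2: The excluded records sum to 41000
Step 3: Original total salary = 713000
Step 4: Remaining total = 713000 - 41000 = 672000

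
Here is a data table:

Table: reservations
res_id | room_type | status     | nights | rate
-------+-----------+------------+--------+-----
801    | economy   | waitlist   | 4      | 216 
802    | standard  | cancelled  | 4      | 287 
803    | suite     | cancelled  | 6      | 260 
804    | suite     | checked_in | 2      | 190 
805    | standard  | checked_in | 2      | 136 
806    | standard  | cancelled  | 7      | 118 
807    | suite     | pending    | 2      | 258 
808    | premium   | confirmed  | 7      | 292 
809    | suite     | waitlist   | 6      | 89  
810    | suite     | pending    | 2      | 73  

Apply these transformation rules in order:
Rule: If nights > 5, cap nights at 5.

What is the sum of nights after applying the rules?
36

Step 1: 4 records have nights > 5
Step 2: These records originally summed to 26
Step 3: After capping: 4 × 5 = 20
Step 4: Unaffected records sum: 16
Step 5: Final sum = 20 + 16 = 36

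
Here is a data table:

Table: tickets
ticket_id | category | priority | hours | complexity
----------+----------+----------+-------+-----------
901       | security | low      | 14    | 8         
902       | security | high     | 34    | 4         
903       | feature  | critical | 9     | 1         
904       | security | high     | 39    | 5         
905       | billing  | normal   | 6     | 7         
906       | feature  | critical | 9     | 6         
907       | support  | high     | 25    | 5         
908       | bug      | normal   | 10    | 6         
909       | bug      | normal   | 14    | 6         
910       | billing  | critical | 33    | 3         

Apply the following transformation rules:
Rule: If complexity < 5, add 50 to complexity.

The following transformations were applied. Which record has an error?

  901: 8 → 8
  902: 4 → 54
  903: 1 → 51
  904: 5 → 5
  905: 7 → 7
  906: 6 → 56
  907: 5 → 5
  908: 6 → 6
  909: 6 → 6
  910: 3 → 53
Record 906 has an error. The correct transformed value should be 6, not 56.

Step 1: Check each record against the rule
Step 2: Record 906 has complexity = 6
Step 3: Since 6 >= 5, the bonus should not have been applied
Step 4: Correct value = 6, but claimed value = 56
Conclusion: Record 906 has the error.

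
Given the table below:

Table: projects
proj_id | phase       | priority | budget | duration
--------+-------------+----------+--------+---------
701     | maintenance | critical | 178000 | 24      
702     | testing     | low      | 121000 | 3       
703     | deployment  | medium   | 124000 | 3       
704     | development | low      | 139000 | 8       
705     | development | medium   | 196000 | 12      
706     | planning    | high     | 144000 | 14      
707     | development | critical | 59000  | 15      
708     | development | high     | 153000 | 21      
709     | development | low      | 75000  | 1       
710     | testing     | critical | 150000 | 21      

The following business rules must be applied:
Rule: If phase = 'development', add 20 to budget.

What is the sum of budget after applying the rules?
1339100

Step 1: Count records where phase = 'development': 5
Step 2: Total bonus added: 5 × 20 = 100
Step 3: Original sum of budget: 1339000
Step 4: Final sum = 1339000 + 100 = 1339100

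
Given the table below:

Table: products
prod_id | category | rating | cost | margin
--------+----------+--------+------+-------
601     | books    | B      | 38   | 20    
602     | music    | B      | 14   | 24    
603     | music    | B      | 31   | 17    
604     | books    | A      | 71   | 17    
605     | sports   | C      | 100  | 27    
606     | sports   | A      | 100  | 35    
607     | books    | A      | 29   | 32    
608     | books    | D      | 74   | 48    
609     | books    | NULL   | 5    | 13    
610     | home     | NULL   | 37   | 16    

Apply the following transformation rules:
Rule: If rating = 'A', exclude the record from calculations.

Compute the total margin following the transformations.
165

Step 1: Identify records where rating = 'A'
Step 2: The excluded records sum to 84
Step 3: Original total margin = 249
Step 4: Remaining total = 249 - 84 = 165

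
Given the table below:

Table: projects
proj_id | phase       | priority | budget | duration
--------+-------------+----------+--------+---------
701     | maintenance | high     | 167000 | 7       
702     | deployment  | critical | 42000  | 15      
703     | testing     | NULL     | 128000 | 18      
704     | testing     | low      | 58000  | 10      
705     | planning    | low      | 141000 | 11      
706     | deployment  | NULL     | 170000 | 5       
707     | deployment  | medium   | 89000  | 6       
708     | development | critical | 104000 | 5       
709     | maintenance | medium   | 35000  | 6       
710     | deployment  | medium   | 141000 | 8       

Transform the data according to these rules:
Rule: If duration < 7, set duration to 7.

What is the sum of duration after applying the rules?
97

Step 1: 4 records have duration < 7
Step 2: These records originally summed to 22
Step 3: After setting to minimum: 4 × 7 = 28
Step 4: Unaffected records sum: 69
Step 5: Final sum = 28 + 69 = 97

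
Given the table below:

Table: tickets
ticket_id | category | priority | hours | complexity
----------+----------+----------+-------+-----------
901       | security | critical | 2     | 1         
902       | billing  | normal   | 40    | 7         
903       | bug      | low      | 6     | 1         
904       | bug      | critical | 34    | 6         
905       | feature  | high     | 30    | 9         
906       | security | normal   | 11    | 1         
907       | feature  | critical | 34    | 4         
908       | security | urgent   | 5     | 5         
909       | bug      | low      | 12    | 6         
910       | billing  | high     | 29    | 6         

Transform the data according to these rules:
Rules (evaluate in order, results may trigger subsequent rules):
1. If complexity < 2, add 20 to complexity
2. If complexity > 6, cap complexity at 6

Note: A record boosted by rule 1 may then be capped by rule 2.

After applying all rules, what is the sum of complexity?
57

Step 1: Apply rule 1 to records with complexity < 2
  - 3 records get bonus of 20
  - Of these, 3 records then exceed 6 and get capped
Step 2: Apply rule 2 to records with complexity > 6
  - 2 records (original) are capped
Step 3: Calculate final sum = 57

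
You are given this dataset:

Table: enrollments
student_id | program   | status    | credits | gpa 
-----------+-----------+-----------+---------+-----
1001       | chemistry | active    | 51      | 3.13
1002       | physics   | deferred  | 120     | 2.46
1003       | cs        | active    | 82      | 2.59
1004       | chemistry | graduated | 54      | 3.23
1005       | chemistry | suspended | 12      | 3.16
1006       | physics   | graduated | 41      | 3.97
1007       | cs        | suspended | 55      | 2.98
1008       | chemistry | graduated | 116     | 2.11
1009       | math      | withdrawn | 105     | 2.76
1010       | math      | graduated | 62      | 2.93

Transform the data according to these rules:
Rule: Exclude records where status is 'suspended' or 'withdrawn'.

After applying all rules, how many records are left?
7

Step 1: Count records to exclude
  - 2 (suspended) + 1 (withdrawn) = 3 records
Step 2: Total records: 10
Step 3: Remaining = 10 - 3 = 7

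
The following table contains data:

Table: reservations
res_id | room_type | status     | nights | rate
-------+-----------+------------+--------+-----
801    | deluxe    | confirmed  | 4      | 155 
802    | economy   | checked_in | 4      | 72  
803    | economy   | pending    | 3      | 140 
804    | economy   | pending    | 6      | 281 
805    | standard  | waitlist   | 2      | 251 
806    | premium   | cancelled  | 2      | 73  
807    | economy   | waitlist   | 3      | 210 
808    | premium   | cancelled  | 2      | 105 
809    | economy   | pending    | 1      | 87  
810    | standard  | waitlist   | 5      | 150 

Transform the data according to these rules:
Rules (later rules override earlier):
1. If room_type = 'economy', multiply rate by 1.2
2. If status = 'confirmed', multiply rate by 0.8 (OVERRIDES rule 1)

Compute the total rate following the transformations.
1651.0

Step 1: Rule 2 takes priority for records with status = 'confirmed'
  - 1 records: 155 × 0.8 = 124.0
Step 2: Rule 1 applies to remaining records with room_type = 'economy'
  - 5 records: 790 × 1.2 = 948.0
Step 3: Other records unchanged: 579
Step 4: Final sum = 124.0 + 948.0 + 579 = 1651.0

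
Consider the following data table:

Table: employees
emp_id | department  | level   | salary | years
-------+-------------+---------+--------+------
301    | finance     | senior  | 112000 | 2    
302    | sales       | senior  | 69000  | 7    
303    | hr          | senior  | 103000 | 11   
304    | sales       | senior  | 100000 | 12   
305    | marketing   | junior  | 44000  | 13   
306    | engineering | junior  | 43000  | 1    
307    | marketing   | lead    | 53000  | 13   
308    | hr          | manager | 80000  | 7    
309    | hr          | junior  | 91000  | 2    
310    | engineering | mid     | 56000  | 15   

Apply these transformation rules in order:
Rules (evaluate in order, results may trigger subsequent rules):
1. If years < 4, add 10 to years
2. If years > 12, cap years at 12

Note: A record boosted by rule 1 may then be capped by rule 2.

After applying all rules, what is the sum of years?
108

Step 1: Apply rule 1 to records with years < 4
  - 3 records get bonus of 10
  - Of these, 0 records then exceed 12 and get capped
Step 2: Apply rule 2 to records with years > 12
  - 3 records (original) are capped
Step 3: Calculate final sum = 108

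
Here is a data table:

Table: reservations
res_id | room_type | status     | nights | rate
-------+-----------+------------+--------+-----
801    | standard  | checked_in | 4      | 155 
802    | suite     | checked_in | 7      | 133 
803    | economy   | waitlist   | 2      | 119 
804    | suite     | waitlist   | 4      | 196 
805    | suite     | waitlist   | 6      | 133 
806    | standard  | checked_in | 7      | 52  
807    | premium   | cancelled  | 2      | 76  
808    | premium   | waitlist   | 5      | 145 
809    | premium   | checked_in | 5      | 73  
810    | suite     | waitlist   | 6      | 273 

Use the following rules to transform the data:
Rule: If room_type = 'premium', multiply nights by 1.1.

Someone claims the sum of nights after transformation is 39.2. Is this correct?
No, the correct result is 49.2.

Step 1: Calculate the correct sum after transformation
Step 2: Apply multiplier 1.1 to records where room_type = 'premium'
Step 3: Correct result = 49.2
Step 4: Claimed result = 39.2
Step 5: 49.2 ≠ 39.2
Conclusion: The claimed result is incorrect. The correct answer is 49.2.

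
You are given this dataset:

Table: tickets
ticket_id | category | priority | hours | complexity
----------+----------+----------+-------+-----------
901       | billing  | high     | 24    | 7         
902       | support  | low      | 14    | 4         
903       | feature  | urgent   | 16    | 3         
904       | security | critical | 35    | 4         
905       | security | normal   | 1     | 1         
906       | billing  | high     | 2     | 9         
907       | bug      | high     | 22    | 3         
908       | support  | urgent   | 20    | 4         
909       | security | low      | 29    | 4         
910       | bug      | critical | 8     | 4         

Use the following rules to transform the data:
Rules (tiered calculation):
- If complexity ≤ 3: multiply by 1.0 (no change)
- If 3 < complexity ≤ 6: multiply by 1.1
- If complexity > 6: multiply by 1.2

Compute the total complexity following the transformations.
48.2

Step 1: Tier 1 (complexity ≤ 3): 3 records, sum = 7 × 1.0 = 7.0
Step 2: Tier 2 (3 < complexity ≤ 6): 5 records, sum = 20 × 1.1 = 22.0
Step 3: Tier 3 (complexity > 6): 2 records, sum = 16 × 1.2 = 19.2
Step 4: Final sum = 7.0 + 22.0 + 19.2 = 48.2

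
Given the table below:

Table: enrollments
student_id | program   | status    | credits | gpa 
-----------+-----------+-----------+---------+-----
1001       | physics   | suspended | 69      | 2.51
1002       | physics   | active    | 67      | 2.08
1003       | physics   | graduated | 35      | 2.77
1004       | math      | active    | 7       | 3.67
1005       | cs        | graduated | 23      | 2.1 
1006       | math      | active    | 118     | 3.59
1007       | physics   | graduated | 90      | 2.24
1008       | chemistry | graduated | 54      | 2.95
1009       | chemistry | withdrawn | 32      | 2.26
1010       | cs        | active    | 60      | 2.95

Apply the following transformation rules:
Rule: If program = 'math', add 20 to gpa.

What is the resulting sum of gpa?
67.12

Step 1: Count records where program = 'math': 2
Step 2: Total bonus added: 2 × 20 = 40
Step 3: Original sum of gpa: 27.12
Step 4: Final sum = 27.12 + 40 = 67.12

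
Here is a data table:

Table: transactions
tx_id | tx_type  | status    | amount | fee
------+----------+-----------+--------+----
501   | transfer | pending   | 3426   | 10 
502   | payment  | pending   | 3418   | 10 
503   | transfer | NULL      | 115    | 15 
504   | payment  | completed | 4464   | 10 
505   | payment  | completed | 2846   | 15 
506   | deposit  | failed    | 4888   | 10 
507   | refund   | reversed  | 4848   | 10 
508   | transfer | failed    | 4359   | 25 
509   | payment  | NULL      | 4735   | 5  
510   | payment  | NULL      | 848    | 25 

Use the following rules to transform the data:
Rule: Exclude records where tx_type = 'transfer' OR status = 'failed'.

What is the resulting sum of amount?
21159

Step 1: Find records where tx_type = 'transfer' OR status = 'failed'
Step 2: 4 records match, summing to 12788
Step 3: Original sum: 33947
Step 4: Remaining sum = 33947 - 12788 = 21159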